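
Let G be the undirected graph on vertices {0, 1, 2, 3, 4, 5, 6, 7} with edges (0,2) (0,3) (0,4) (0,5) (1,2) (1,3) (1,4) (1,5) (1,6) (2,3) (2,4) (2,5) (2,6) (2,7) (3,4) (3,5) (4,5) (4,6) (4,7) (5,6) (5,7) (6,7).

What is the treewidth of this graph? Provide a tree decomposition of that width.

Treewidth 4.
One optimal decomposition is:
Bags: B1 = {1, 2, 3, 4, 5}  B2 = {1, 2, 4, 5, 6}  B3 = {2, 4, 5, 6, 7}  B4 = {0, 2, 3, 4, 5}
Tree: B1–B2, B2–B3, B1–B4

The largest bag has 5 vertices, giving width 4; this decomposition certifies tw(G) ≤ 4. On the other hand G contains the 5-clique {0, 2, 3, 4, 5}. A clique must lie in a single bag of any decomposition, so no decomposition can have width below 4. The upper and lower bounds meet at 4, so that is the treewidth.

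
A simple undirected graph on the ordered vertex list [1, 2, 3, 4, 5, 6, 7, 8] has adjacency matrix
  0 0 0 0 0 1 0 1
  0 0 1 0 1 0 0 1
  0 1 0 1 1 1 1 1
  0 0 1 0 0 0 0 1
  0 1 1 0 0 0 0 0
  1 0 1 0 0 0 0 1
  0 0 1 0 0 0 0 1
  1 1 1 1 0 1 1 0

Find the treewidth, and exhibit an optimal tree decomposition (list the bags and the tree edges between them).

Treewidth 2.
One such decomposition:
Bags: B1 = {2, 3, 8}  B2 = {3, 7, 8}  B3 = {3, 4, 8}  B4 = {3, 6, 8}  B5 = {1, 6, 8}  B6 = {2, 3, 5}
Tree: B1–B2, B1–B3, B1–B4, B4–B5, B1–B6

Every bag has size at most 3, so the width is 3 − 1 = 2 and tw(G) ≤ 2. For the lower bound, the 3 vertices {1, 6, 8} are pairwise adjacent, and any tree decomposition puts a clique entirely inside one bag — forcing width ≥ 2. Combining the bounds, tw(G) = 2.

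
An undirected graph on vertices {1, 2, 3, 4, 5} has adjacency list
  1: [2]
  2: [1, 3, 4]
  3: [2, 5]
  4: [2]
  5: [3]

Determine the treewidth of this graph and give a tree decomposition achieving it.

Treewidth 1.
One optimal decomposition is:
Bags: B1 = {2, 4}  B2 = {2, 3}  B3 = {1, 2}  B4 = {3, 5}
Tree: B1–B2, B1–B3, B2–B4

The largest bag has 2 vertices, giving width 1; this decomposition certifies tw(G) ≤ 1. G has an edge, so its treewidth is at least 1. The upper and lower bounds meet at 1, so that is the treewidth.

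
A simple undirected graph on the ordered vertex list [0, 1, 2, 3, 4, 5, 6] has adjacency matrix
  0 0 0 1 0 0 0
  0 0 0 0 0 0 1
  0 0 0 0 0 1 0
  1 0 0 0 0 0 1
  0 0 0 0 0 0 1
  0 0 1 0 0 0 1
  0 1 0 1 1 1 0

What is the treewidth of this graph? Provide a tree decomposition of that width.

Treewidth 1.
Bags: B1 = {5, 6}  B2 = {3, 6}  B3 = {4, 6}  B4 = {0, 3}  B5 = {2, 5}  B6 = {1, 6}
Tree: B1–B2, B1–B3, B2–B4, B1–B5, B1–B6

Each bag holds 2 vertices, so the decomposition has width 1, which upper-bounds the treewidth. Since G has at least one edge (e.g. 5–6), it is not an edgeless graph, so tw(G) ≥ 1. Combining the bounds, tw(G) = 1.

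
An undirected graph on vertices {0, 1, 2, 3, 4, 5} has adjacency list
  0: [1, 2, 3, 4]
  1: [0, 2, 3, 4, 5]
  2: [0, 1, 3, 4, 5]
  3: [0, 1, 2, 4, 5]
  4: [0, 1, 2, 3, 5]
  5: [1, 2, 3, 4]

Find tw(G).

A width-4 tree decomposition is:
Bags: B1 = {0, 1, 2, 3, 4}  B2 = {1, 2, 3, 4, 5}
Tree: B1–B2
The largest bag has 5 vertices, giving width 4; this decomposition certifies tw(G) ≤ 4. For the lower bound, the 5 vertices {0, 1, 2, 3, 4} are pairwise adjacent, and any tree decomposition puts a clique entirely inside one bag — forcing width ≥ 4. Therefore the treewidth is 4.

4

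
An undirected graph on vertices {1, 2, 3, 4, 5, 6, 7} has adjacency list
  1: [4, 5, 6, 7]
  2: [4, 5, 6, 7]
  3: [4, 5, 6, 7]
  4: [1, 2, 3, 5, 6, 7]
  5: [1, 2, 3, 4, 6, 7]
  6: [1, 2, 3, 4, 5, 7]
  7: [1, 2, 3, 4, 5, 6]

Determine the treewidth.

A width-4 tree decomposition is:
Bags: B1 = {3, 4, 5, 6, 7}  B2 = {1, 4, 5, 6, 7}  B3 = {2, 4, 5, 6, 7}
Tree: B1–B2, B1–B3
The largest bag has 5 vertices, giving width 4; this decomposition certifies tw(G) ≤ 4. Conversely, {1, 4, 5, 6, 7} is a clique of size 5, and the vertices of any clique must share a bag in every tree decomposition; so some bag has ≥ 5 vertices and tw(G) ≥ 4. The upper and lower bounds meet at 4, so that is the treewidth.

4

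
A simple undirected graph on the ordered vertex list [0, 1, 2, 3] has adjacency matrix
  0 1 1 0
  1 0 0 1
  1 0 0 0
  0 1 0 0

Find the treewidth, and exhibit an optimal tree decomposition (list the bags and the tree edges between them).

Treewidth 1.
One such decomposition:
Bags: B1 = {1, 3}  B2 = {0, 1}  B3 = {0, 2}
Tree: B1–B2, B2–B3

Each bag holds 2 vertices, so the decomposition has width 1, which upper-bounds the treewidth. Since G has at least one edge (e.g. 3–1), it is not an edgeless graph, so tw(G) ≥ 1. Combining the bounds, tw(G) = 1.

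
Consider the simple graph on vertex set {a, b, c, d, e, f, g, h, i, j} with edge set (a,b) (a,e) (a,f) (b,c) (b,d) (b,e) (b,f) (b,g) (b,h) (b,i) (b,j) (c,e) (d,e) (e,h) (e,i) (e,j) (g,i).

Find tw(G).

A width-2 tree decomposition is:
Bags: B1 = {b, g, i}  B2 = {b, e, i}  B3 = {b, c, e}  B4 = {a, b, e}  B5 = {a, b, f}  B6 = {b, d, e}  B7 = {b, e, h}  B8 = {b, e, j}
Tree: B1–B2, B2–B3, B3–B4, B4–B5, B2–B6, B6–B7, B6–B8
Every bag has size at most 3, so the width is 3 − 1 = 2 and tw(G) ≤ 2. On the other hand G contains the 3-clique {b, g, i}. A clique must lie in a single bag of any decomposition, so no decomposition can have width below 2. Combining the bounds, tw(G) = 2.

2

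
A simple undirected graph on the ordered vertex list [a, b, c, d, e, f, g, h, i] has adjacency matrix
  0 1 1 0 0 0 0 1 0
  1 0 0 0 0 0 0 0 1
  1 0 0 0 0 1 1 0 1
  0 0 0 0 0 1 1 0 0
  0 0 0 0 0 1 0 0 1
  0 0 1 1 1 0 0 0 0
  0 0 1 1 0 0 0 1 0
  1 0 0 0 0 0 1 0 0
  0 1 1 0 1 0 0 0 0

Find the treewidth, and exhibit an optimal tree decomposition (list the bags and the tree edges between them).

Each bag holds 4 vertices, so the decomposition has width 3, which upper-bounds the treewidth. For the lower bound: the 4 vertex sets {d,e,f}, {i}, {c}, {a,b,g,h} are disjoint, each induces a connected subgraph, and every pair is joined by at least one edge of G. Contracting each set to a single vertex therefore yields K_{4} as a minor, and since treewidth is minor-monotone, tw(G) ≥ tw(K_{4}) = 3. The upper and lower bounds meet at 3, so that is the treewidth.

Treewidth 3.
One such decomposition:
Bags: B1 = {d, e, f, i}  B2 = {c, d, f, i}  B3 = {c, d, g, i}  B4 = {b, c, g, i}  B5 = {a, b, c, g}  B6 = {a, b, g, h}
Tree: B1–B2, B2–B3, B3–B4, B4–B5, B5–B6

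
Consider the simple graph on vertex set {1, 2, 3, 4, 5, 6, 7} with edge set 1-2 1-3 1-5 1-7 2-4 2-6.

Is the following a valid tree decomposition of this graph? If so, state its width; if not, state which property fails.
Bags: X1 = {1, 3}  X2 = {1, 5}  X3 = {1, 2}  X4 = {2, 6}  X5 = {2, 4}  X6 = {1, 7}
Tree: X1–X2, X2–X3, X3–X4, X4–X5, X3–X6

Every vertex of G appears in some bag (union = {1, 2, 3, 4, 5, 6, 7}); every edge is covered by a bag; and for each vertex v the set of bags containing v is connected in the bag tree. The decomposition is therefore valid. The largest bag has 2 vertices, so the width is 1.

Yes; width 1.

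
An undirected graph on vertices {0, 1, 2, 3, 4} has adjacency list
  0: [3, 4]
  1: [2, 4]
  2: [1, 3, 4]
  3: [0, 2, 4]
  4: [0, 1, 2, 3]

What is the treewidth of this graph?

2

A width-2 tree decomposition is:
Bags: B1 = {0, 3, 4}  B2 = {2, 3, 4}  B3 = {1, 2, 4}
Tree: B1–B2, B2–B3
Each bag holds 3 vertices, so the decomposition has width 2, which upper-bounds the treewidth. For the lower bound, the 3 vertices {0, 3, 4} are pairwise adjacent, and any tree decomposition puts a clique entirely inside one bag — forcing width ≥ 2. Combining the bounds, tw(G) = 2.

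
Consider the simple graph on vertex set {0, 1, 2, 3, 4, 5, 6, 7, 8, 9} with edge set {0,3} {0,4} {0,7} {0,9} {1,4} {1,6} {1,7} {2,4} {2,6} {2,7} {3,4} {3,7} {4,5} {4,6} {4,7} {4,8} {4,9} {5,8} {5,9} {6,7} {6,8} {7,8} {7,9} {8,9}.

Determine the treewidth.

3

A width-3 tree decomposition is:
Bags: B1 = {4, 7, 8, 9}  B2 = {0, 4, 7, 9}  B3 = {4, 6, 7, 8}  B4 = {0, 3, 4, 7}  B5 = {4, 5, 8, 9}  B6 = {2, 4, 6, 7}  B7 = {1, 4, 6, 7}
Tree: B1–B2, B1–B3, B2–B4, B1–B5, B3–B6, B6–B7
Each bag holds 4 vertices, so the decomposition has width 3, which upper-bounds the treewidth. Conversely, {4, 5, 8, 9} is a clique of size 4, and the vertices of any clique must share a bag in every tree decomposition; so some bag has ≥ 4 vertices and tw(G) ≥ 3. Therefore the treewidth is 3.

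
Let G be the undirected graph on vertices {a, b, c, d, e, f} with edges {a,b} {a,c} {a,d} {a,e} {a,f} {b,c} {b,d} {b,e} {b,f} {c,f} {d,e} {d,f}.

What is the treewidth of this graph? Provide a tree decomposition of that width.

Each bag holds 4 vertices, so the decomposition has width 3, which upper-bounds the treewidth. On the other hand G contains the 4-clique {a, b, d, e}. A clique must lie in a single bag of any decomposition, so no decomposition can have width below 3. Hence tw(G) = 3 exactly.

Treewidth 3.
One optimal decomposition is:
Bags: B1 = {a, b, d, e}  B2 = {a, b, d, f}  B3 = {a, b, c, f}
Tree: B1–B2, B2–B3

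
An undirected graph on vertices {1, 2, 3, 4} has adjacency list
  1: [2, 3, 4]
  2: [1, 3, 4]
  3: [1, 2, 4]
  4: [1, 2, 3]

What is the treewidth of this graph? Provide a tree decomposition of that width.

Treewidth 3.
Bags: B1 = {1, 2, 3, 4}
Tree: (single bag)

With just one bag of size 4, the width is 4 − 1 = 3, so tw(G) ≤ 3. On the other hand G contains the 4-clique {1, 2, 3, 4}. A clique must lie in a single bag of any decomposition, so no decomposition can have width below 3. The upper and lower bounds meet at 3, so that is the treewidth.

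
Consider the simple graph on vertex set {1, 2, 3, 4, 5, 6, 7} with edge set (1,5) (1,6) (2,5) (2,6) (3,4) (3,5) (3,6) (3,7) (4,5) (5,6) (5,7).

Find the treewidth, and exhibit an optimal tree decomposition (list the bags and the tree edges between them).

Treewidth 2.
Bags: B1 = {1, 5, 6}  B2 = {2, 5, 6}  B3 = {3, 5, 6}  B4 = {3, 5, 7}  B5 = {3, 4, 5}
Tree: B1–B2, B2–B3, B3–B4, B4–B5

Every bag has size at most 3, so the width is 3 − 1 = 2 and tw(G) ≤ 2. On the other hand G contains the 3-clique {1, 5, 6}. A clique must lie in a single bag of any decomposition, so no decomposition can have width below 2. The upper and lower bounds meet at 2, so that is the treewidth.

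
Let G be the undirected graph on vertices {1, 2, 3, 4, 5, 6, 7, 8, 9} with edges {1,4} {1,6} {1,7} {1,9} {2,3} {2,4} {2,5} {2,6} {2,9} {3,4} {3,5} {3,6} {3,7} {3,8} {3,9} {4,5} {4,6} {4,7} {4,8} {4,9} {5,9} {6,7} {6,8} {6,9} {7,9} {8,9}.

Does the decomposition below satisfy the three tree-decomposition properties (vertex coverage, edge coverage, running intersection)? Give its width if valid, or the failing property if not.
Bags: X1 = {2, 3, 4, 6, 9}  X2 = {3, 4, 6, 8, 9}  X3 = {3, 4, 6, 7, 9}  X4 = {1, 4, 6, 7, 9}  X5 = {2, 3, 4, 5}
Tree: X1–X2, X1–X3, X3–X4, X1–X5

No — edge (9,5) lies in no bag.

A tree decomposition must satisfy three properties: every vertex lies in some bag; for every edge, both endpoints lie together in some bag; and for every vertex, the bags containing it form a connected subtree. Here edge (9,5) lies in no bag, so the decomposition is invalid.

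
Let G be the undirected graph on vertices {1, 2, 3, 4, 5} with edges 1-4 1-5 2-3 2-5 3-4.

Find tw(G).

A width-2 tree decomposition is:
Bags: B1 = {2, 3, 5}  B2 = {1, 3, 5}  B3 = {1, 3, 4}
Tree: B1–B2, B2–B3
The largest bag has 3 vertices, giving width 2; this decomposition certifies tw(G) ≤ 2. Since 3–2–5–1–4–3 is a cycle in G, G is not acyclic. Forests are exactly the graphs of treewidth ≤ 1, so tw(G) ≥ 2. The upper and lower bounds meet at 2, so that is the treewidth.

2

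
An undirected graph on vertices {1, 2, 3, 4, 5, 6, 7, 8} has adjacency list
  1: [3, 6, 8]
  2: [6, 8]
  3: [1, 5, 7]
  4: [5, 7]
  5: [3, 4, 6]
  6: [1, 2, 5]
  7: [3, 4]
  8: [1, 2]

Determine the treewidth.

A width-2 tree decomposition is:
Bags: B1 = {4, 5, 7}  B2 = {3, 5, 7}  B3 = {3, 5, 6}  B4 = {1, 3, 6}  B5 = {1, 2, 6}  B6 = {1, 2, 8}
Tree: B1–B2, B2–B3, B3–B4, B4–B5, B5–B6
Every bag has size at most 3, so the width is 3 − 1 = 2 and tw(G) ≤ 2. The edges 4–7–3–5–4 form a cycle, so G is not a tree and its treewidth is at least 2. Hence tw(G) = 2 exactly.

2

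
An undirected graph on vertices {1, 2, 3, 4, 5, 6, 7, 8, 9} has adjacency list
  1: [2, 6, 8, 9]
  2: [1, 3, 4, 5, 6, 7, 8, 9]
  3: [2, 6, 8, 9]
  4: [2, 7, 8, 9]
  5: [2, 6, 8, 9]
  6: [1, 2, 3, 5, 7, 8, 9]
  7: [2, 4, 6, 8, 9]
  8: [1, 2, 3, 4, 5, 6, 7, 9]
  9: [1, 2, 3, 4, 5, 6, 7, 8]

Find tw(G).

4

A width-4 tree decomposition is:
Bags: B1 = {2, 3, 6, 8, 9}  B2 = {2, 5, 6, 8, 9}  B3 = {2, 6, 7, 8, 9}  B4 = {2, 4, 7, 8, 9}  B5 = {1, 2, 6, 8, 9}
Tree: B1–B2, B1–B3, B3–B4, B3–B5
The largest bag has 5 vertices, giving width 4; this decomposition certifies tw(G) ≤ 4. For the lower bound, the 5 vertices {2, 4, 7, 8, 9} are pairwise adjacent, and any tree decomposition puts a clique entirely inside one bag — forcing width ≥ 4. Therefore the treewidth is 4.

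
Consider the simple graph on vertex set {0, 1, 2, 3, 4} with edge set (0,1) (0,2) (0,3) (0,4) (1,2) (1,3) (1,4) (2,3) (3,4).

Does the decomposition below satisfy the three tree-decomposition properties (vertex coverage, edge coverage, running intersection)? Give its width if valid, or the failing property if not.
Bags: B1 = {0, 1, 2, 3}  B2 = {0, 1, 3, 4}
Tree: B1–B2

Yes; width 3.

Checking the three conditions: (i) the bags cover all of {0, 1, 2, 3, 4}; (ii) for each edge, some bag contains both endpoints; (iii) the bags containing any fixed vertex form a subtree. All hold, so the decomposition is valid with width 4 − 1 = 3.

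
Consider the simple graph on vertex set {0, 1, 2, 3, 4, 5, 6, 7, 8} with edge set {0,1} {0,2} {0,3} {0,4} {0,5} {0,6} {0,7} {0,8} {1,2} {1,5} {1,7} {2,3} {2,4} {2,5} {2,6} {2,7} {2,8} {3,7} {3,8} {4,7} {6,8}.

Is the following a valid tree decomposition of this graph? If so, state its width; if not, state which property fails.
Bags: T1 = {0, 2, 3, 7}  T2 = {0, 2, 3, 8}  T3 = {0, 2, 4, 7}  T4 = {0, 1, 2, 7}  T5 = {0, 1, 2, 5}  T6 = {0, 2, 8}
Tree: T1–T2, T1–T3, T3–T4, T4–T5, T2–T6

A tree decomposition must satisfy three properties: every vertex lies in some bag; for every edge, both endpoints lie together in some bag; and for every vertex, the bags containing it form a connected subtree. Here vertex 6 appears in no bag, so the decomposition is invalid.

No — vertex 6 appears in no bag.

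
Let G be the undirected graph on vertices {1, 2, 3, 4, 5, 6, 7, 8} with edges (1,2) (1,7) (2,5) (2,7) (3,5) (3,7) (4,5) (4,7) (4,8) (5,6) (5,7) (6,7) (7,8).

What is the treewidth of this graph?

2

A width-2 tree decomposition is:
Bags: B1 = {4, 5, 7}  B2 = {4, 7, 8}  B3 = {2, 5, 7}  B4 = {1, 2, 7}  B5 = {3, 5, 7}  B6 = {5, 6, 7}
Tree: B1–B2, B1–B3, B3–B4, B3–B5, B3–B6
Each bag holds 3 vertices, so the decomposition has width 2, which upper-bounds the treewidth. Conversely, {4, 7, 8} is a clique of size 3, and the vertices of any clique must share a bag in every tree decomposition; so some bag has ≥ 3 vertices and tw(G) ≥ 2. Therefore the treewidth is 2.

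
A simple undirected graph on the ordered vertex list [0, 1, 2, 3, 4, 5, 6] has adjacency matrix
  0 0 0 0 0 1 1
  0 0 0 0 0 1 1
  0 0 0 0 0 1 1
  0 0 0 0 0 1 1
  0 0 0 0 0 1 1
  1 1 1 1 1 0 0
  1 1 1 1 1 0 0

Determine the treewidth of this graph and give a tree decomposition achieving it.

Every bag has size at most 3, so the width is 3 − 1 = 2 and tw(G) ≤ 2. The edges 5–2–6–0–5 form a cycle, so G is not a tree and its treewidth is at least 2. Combining the bounds, tw(G) = 2.

Treewidth 2.
Bags: B1 = {2, 5, 6}  B2 = {0, 5, 6}  B3 = {1, 5, 6}  B4 = {4, 5, 6}  B5 = {3, 5, 6}
Tree: B1–B2, B2–B3, B3–B4, B4–B5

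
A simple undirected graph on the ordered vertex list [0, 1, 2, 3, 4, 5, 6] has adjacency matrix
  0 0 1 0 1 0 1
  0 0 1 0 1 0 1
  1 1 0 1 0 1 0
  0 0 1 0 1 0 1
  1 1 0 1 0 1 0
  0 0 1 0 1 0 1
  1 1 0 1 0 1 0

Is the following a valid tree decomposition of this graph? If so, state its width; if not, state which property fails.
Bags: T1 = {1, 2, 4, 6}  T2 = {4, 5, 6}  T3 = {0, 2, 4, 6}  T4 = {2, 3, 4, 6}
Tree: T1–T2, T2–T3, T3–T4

No — edge (2,5) lies in no bag.

A tree decomposition must satisfy three properties: every vertex lies in some bag; for every edge, both endpoints lie together in some bag; and for every vertex, the bags containing it form a connected subtree. Here edge (2,5) lies in no bag, so the decomposition is invalid.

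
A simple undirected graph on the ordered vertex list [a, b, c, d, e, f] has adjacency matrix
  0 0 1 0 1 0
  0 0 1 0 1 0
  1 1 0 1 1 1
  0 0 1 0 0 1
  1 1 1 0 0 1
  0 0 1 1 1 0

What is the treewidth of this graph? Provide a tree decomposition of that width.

Treewidth 2.
Bags: B1 = {a, c, e}  B2 = {c, e, f}  B3 = {c, d, f}  B4 = {b, c, e}
Tree: B1–B2, B2–B3, B2–B4

Each bag holds 3 vertices, so the decomposition has width 2, which upper-bounds the treewidth. Conversely, {c, d, f} is a clique of size 3, and the vertices of any clique must share a bag in every tree decomposition; so some bag has ≥ 3 vertices and tw(G) ≥ 2. Therefore the treewidth is 2.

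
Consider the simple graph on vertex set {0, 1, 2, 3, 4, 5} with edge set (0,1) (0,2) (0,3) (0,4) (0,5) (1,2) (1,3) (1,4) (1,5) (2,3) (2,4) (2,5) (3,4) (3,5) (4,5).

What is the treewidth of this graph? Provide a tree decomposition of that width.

A single bag containing all 6 vertices is trivially a valid decomposition of width 5. On the other hand G contains the 6-clique {0, 1, 2, 3, 4, 5}. A clique must lie in a single bag of any decomposition, so no decomposition can have width below 5. Therefore the treewidth is 5.

Treewidth 5.
One optimal decomposition is:
Bags: B1 = {0, 1, 2, 3, 4, 5}
Tree: (single bag)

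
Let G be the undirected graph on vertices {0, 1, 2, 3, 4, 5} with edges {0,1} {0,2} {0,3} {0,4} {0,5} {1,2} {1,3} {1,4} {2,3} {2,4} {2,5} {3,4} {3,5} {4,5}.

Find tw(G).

4

A width-4 tree decomposition is:
Bags: B1 = {0, 2, 3, 4, 5}  B2 = {0, 1, 2, 3, 4}
Tree: B1–B2
Each bag holds 5 vertices, so the decomposition has width 4, which upper-bounds the treewidth. Conversely, {0, 1, 2, 3, 4} is a clique of size 5, and the vertices of any clique must share a bag in every tree decomposition; so some bag has ≥ 5 vertices and tw(G) ≥ 4. Therefore the treewidth is 4.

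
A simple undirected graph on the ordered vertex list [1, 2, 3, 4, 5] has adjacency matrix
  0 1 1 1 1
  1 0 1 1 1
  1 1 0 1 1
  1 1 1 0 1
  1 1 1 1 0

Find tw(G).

4

A width-4 tree decomposition is:
Bags: B1 = {1, 2, 3, 4, 5}
Tree: (single bag)
A single bag containing all 5 vertices is trivially a valid decomposition of width 4. On the other hand G contains the 5-clique {1, 2, 3, 4, 5}. A clique must lie in a single bag of any decomposition, so no decomposition can have width below 4. Hence tw(G) = 4 exactly.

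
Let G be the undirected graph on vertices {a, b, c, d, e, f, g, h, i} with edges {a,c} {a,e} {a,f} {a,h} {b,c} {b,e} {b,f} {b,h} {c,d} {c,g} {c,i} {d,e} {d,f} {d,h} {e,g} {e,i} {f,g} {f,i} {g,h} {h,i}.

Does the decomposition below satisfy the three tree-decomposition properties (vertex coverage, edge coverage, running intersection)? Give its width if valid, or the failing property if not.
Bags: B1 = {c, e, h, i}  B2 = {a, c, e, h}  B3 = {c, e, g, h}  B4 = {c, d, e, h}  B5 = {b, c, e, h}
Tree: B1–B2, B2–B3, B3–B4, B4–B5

No — vertex f appears in no bag.

A tree decomposition must satisfy three properties: every vertex lies in some bag; for every edge, both endpoints lie together in some bag; and for every vertex, the bags containing it form a connected subtree. Here vertex f appears in no bag, so the decomposition is invalid.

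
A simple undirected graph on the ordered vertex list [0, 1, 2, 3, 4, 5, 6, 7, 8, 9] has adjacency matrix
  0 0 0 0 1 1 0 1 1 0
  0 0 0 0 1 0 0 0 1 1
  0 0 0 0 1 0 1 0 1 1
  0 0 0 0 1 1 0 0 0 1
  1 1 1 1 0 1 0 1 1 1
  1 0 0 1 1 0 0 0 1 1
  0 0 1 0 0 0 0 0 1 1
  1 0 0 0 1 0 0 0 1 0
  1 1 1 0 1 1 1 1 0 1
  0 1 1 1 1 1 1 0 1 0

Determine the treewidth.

3

A width-3 tree decomposition is:
Bags: B1 = {3, 4, 5, 9}  B2 = {4, 5, 8, 9}  B3 = {0, 4, 5, 8}  B4 = {2, 4, 8, 9}  B5 = {0, 4, 7, 8}  B6 = {1, 4, 8, 9}  B7 = {2, 6, 8, 9}
Tree: B1–B2, B2–B3, B2–B4, B3–B5, B2–B6, B4–B7
Every bag has size at most 4, so the width is 4 − 1 = 3 and tw(G) ≤ 3. For the lower bound, the 4 vertices {0, 4, 5, 8} are pairwise adjacent, and any tree decomposition puts a clique entirely inside one bag — forcing width ≥ 3. Therefore the treewidth is 3.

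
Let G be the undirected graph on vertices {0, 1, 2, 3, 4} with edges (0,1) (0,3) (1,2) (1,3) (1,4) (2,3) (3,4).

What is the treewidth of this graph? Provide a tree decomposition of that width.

Every bag has size at most 3, so the width is 3 − 1 = 2 and tw(G) ≤ 2. Conversely, {0, 1, 3} is a clique of size 3, and the vertices of any clique must share a bag in every tree decomposition; so some bag has ≥ 3 vertices and tw(G) ≥ 2. Combining the bounds, tw(G) = 2.

Treewidth 2.
One optimal decomposition is:
Bags: B1 = {1, 2, 3}  B2 = {1, 3, 4}  B3 = {0, 1, 3}
Tree: B1–B2, B1–B3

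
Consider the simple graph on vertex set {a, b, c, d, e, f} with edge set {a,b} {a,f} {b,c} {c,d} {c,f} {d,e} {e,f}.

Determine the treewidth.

2

A width-2 tree decomposition is:
Bags: B1 = {c, d, e}  B2 = {c, e, f}  B3 = {b, c, f}  B4 = {a, b, f}
Tree: B1–B2, B2–B3, B3–B4
The largest bag has 3 vertices, giving width 2; this decomposition certifies tw(G) ≤ 2. For the lower bound, G contains the cycle d–e–f–c–d, so G is not a forest; only forests have treewidth ≤ 1, hence tw(G) ≥ 2. Hence tw(G) = 2 exactly.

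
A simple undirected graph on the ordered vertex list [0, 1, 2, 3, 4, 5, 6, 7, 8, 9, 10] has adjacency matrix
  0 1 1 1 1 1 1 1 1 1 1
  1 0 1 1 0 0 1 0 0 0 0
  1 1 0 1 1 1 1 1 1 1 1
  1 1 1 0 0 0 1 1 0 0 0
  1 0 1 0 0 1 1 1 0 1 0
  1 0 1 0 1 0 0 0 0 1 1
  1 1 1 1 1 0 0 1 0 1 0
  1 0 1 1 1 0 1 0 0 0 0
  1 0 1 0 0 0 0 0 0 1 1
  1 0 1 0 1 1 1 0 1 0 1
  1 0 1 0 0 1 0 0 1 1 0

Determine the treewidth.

A width-4 tree decomposition is:
Bags: B1 = {0, 2, 4, 6, 9}  B2 = {0, 2, 4, 5, 9}  B3 = {0, 2, 4, 6, 7}  B4 = {0, 2, 3, 6, 7}  B5 = {0, 2, 5, 9, 10}  B6 = {0, 2, 8, 9, 10}  B7 = {0, 1, 2, 3, 6}
Tree: B1–B2, B1–B3, B3–B4, B2–B5, B5–B6, B4–B7
Every bag has size at most 5, so the width is 5 − 1 = 4 and tw(G) ≤ 4. For the lower bound, the 5 vertices {0, 2, 8, 9, 10} are pairwise adjacent, and any tree decomposition puts a clique entirely inside one bag — forcing width ≥ 4. The upper and lower bounds meet at 4, so that is the treewidth.

4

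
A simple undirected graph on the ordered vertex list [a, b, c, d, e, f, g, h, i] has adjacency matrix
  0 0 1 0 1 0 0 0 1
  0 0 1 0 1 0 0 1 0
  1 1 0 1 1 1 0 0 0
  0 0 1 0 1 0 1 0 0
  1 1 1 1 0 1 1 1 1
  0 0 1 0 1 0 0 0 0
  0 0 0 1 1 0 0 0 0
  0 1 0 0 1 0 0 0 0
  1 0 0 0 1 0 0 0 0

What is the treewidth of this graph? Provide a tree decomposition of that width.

Treewidth 2.
One such decomposition:
Bags: B1 = {a, c, e}  B2 = {b, c, e}  B3 = {b, e, h}  B4 = {c, e, f}  B5 = {c, d, e}  B6 = {d, e, g}  B7 = {a, e, i}
Tree: B1–B2, B2–B3, B1–B4, B1–B5, B5–B6, B1–B7

Each bag holds 3 vertices, so the decomposition has width 2, which upper-bounds the treewidth. On the other hand G contains the 3-clique {d, e, g}. A clique must lie in a single bag of any decomposition, so no decomposition can have width below 2. Hence tw(G) = 2 exactly.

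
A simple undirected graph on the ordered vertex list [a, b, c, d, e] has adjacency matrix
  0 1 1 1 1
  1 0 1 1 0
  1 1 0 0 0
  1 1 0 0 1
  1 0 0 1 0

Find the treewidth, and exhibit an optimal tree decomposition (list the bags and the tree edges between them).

Treewidth 2.
Bags: B1 = {a, d, e}  B2 = {a, b, d}  B3 = {a, b, c}
Tree: B1–B2, B2–B3

Each bag holds 3 vertices, so the decomposition has width 2, which upper-bounds the treewidth. Conversely, {a, d, e} is a clique of size 3, and the vertices of any clique must share a bag in every tree decomposition; so some bag has ≥ 3 vertices and tw(G) ≥ 2. Therefore the treewidth is 2.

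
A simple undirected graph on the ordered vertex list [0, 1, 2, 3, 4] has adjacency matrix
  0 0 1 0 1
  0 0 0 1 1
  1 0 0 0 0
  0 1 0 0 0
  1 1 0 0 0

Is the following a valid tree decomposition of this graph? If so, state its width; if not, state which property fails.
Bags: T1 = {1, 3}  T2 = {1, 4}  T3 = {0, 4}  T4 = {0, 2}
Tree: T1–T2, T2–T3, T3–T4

Yes; width 1.

Every vertex of G appears in some bag (union = {0, 1, 2, 3, 4}); every edge is covered by a bag; and for each vertex v the set of bags containing v is connected in the bag tree. The decomposition is therefore valid. The largest bag has 2 vertices, so the width is 1.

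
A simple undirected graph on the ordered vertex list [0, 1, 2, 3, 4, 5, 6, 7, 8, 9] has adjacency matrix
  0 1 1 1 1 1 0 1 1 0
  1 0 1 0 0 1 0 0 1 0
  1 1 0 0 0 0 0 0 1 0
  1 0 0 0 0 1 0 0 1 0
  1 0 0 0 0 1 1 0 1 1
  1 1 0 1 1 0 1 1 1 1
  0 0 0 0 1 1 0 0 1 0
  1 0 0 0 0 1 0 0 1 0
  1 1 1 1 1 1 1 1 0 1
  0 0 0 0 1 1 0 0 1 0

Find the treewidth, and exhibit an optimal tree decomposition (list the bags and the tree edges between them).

Each bag holds 4 vertices, so the decomposition has width 3, which upper-bounds the treewidth. Conversely, {0, 1, 2, 8} is a clique of size 4, and the vertices of any clique must share a bag in every tree decomposition; so some bag has ≥ 4 vertices and tw(G) ≥ 3. Combining the bounds, tw(G) = 3.

Treewidth 3.
One such decomposition:
Bags: B1 = {0, 5, 7, 8}  B2 = {0, 4, 5, 8}  B3 = {0, 1, 5, 8}  B4 = {0, 3, 5, 8}  B5 = {4, 5, 6, 8}  B6 = {0, 1, 2, 8}  B7 = {4, 5, 8, 9}
Tree: B1–B2, B2–B3, B1–B4, B2–B5, B3–B6, B2–B7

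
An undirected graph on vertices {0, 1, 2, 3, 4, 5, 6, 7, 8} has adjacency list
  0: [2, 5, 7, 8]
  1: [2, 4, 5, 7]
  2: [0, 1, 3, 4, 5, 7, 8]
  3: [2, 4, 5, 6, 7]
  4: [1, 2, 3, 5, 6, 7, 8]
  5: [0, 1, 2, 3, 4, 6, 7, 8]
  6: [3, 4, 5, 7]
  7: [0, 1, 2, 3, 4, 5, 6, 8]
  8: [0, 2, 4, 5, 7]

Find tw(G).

A width-4 tree decomposition is:
Bags: B1 = {1, 2, 4, 5, 7}  B2 = {2, 3, 4, 5, 7}  B3 = {3, 4, 5, 6, 7}  B4 = {2, 4, 5, 7, 8}  B5 = {0, 2, 5, 7, 8}
Tree: B1–B2, B2–B3, B2–B4, B4–B5
Every bag has size at most 5, so the width is 5 − 1 = 4 and tw(G) ≤ 4. On the other hand G contains the 5-clique {0, 2, 5, 7, 8}. A clique must lie in a single bag of any decomposition, so no decomposition can have width below 4. Combining the bounds, tw(G) = 4.

4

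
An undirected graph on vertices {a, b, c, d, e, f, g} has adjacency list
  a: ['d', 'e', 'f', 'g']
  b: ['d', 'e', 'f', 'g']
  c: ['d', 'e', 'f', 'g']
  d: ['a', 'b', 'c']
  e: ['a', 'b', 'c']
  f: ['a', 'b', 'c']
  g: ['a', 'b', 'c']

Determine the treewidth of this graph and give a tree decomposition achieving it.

The largest bag has 4 vertices, giving width 3; this decomposition certifies tw(G) ≤ 3. For the lower bound: the 4 vertex sets {b,e}, {c,g}, {a}, {f} are disjoint, each induces a connected subgraph, and every pair is joined by at least one edge of G. Contracting each set to a single vertex therefore yields K_{4} as a minor, and since treewidth is minor-monotone, tw(G) ≥ tw(K_{4}) = 3. The upper and lower bounds meet at 3, so that is the treewidth.

Treewidth 3.
Bags: B1 = {a, b, c, e}  B2 = {a, b, c, g}  B3 = {a, b, c, f}  B4 = {a, b, c, d}
Tree: B1–B2, B2–B3, B3–B4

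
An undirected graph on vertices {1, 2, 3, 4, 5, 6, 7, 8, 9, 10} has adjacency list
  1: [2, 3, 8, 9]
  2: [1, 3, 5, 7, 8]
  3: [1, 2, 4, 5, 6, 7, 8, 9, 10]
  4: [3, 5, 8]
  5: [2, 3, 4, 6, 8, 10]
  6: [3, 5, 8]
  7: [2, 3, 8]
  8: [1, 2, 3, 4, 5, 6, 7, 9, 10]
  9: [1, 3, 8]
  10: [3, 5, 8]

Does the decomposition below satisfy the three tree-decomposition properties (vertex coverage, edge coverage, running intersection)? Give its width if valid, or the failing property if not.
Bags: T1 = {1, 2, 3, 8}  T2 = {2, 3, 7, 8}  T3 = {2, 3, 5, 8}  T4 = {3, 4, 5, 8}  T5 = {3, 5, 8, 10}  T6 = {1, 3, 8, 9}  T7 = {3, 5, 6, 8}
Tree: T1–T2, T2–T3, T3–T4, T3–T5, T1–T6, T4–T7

Yes; width 3.

Every vertex of G appears in some bag (union = {1, 2, 3, 4, 5, 6, 7, 8, 9, 10}); every edge is covered by a bag; and for each vertex v the set of bags containing v is connected in the bag tree. The decomposition is therefore valid. The largest bag has 4 vertices, so the width is 3.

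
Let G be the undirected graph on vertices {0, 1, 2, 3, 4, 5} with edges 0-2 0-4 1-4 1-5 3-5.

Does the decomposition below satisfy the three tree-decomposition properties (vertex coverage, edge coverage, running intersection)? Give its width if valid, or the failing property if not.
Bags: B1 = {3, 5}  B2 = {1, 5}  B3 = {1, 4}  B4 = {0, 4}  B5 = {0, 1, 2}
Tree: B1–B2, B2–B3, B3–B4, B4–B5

No — bags containing vertex 1 are not connected in the tree.

A tree decomposition must satisfy three properties: every vertex lies in some bag; for every edge, both endpoints lie together in some bag; and for every vertex, the bags containing it form a connected subtree. Here bags containing vertex 1 are not connected in the tree, so the decomposition is invalid.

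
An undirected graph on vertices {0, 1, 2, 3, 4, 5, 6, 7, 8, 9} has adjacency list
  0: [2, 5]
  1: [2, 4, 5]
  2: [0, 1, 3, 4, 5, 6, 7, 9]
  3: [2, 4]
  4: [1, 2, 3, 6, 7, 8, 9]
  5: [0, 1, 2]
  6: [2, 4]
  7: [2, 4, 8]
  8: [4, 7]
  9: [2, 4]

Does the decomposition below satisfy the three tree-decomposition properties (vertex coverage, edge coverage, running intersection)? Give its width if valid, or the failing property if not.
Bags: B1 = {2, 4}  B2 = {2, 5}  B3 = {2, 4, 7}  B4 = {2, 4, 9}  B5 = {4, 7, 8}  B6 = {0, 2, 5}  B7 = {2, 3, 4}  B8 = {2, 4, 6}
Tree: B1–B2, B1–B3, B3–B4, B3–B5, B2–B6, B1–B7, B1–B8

A tree decomposition must satisfy three properties: every vertex lies in some bag; for every edge, both endpoints lie together in some bag; and for every vertex, the bags containing it form a connected subtree. Here vertex 1 appears in no bag, so the decomposition is invalid.

No — vertex 1 appears in no bag.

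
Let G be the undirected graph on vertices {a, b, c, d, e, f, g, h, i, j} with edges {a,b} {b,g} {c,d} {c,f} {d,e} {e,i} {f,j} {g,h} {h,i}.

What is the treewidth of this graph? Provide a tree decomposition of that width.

The largest bag has 2 vertices, giving width 1; this decomposition certifies tw(G) ≤ 1. Any graph with an edge has treewidth ≥ 1, and G has the edge a–b. Therefore the treewidth is 1.

Treewidth 1.
Bags: B1 = {a, b}  B2 = {b, g}  B3 = {g, h}  B4 = {h, i}  B5 = {e, i}  B6 = {d, e}  B7 = {c, d}  B8 = {c, f}  B9 = {f, j}
Tree: B1–B2, B2–B3, B3–B4, B4–B5, B5–B6, B6–B7, B7–B8, B8–B9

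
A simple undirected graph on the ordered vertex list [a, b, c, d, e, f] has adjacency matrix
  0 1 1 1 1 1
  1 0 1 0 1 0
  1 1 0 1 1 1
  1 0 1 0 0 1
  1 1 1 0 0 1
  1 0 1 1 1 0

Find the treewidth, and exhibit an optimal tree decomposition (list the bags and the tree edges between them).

The largest bag has 4 vertices, giving width 3; this decomposition certifies tw(G) ≤ 3. On the other hand G contains the 4-clique {a, c, d, f}. A clique must lie in a single bag of any decomposition, so no decomposition can have width below 3. The upper and lower bounds meet at 3, so that is the treewidth.

Treewidth 3.
One optimal decomposition is:
Bags: B1 = {a, c, e, f}  B2 = {a, b, c, e}  B3 = {a, c, d, f}
Tree: B1–B2, B1–B3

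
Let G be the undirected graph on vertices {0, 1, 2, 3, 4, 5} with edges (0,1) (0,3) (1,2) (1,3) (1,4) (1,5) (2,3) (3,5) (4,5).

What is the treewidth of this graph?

A width-2 tree decomposition is:
Bags: B1 = {0, 1, 3}  B2 = {1, 3, 5}  B3 = {1, 2, 3}  B4 = {1, 4, 5}
Tree: B1–B2, B2–B3, B2–B4
The largest bag has 3 vertices, giving width 2; this decomposition certifies tw(G) ≤ 2. On the other hand G contains the 3-clique {0, 1, 3}. A clique must lie in a single bag of any decomposition, so no decomposition can have width below 2. The upper and lower bounds meet at 2, so that is the treewidth.

2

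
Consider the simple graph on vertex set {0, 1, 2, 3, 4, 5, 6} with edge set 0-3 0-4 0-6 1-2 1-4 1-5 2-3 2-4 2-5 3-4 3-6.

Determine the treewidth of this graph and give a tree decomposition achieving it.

Every bag has size at most 3, so the width is 3 − 1 = 2 and tw(G) ≤ 2. On the other hand G contains the 3-clique {0, 3, 4}. A clique must lie in a single bag of any decomposition, so no decomposition can have width below 2. Therefore the treewidth is 2.

Treewidth 2.
Bags: B1 = {1, 2, 4}  B2 = {2, 3, 4}  B3 = {1, 2, 5}  B4 = {0, 3, 4}  B5 = {0, 3, 6}
Tree: B1–B2, B1–B3, B2–B4, B4–B5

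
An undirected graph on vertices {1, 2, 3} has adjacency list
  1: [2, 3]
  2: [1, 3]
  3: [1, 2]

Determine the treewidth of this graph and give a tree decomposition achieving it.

A single bag containing all 3 vertices is trivially a valid decomposition of width 2. For the lower bound, the 3 vertices {1, 2, 3} are pairwise adjacent, and any tree decomposition puts a clique entirely inside one bag — forcing width ≥ 2. Therefore the treewidth is 2.

Treewidth 2.
One such decomposition:
Bags: B1 = {1, 2, 3}
Tree: (single bag)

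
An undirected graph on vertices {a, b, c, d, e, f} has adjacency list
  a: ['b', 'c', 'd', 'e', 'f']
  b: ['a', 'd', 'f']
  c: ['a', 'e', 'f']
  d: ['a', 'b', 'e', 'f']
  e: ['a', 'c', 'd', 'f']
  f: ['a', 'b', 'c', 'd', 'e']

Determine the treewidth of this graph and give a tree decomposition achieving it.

Each bag holds 4 vertices, so the decomposition has width 3, which upper-bounds the treewidth. On the other hand G contains the 4-clique {a, d, e, f}. A clique must lie in a single bag of any decomposition, so no decomposition can have width below 3. The upper and lower bounds meet at 3, so that is the treewidth.

Treewidth 3.
Bags: B1 = {a, d, e, f}  B2 = {a, b, d, f}  B3 = {a, c, e, f}
Tree: B1–B2, B1–B3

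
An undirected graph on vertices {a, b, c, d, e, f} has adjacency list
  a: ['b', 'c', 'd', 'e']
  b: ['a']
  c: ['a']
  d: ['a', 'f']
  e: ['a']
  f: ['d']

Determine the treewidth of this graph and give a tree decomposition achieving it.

Each bag holds 2 vertices, so the decomposition has width 1, which upper-bounds the treewidth. Since G has at least one edge (e.g. a–c), it is not an edgeless graph, so tw(G) ≥ 1. Combining the bounds, tw(G) = 1.

Treewidth 1.
One such decomposition:
Bags: B1 = {a, c}  B2 = {a, e}  B3 = {a, d}  B4 = {a, b}  B5 = {d, f}
Tree: B1–B2, B2–B3, B3–B4, B3–B5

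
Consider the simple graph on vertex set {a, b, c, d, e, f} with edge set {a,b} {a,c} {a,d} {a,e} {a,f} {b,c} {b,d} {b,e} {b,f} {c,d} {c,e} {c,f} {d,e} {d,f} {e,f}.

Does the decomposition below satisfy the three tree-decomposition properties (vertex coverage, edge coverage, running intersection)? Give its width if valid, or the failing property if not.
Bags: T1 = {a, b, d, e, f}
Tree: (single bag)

No — vertex c appears in no bag.

A tree decomposition must satisfy three properties: every vertex lies in some bag; for every edge, both endpoints lie together in some bag; and for every vertex, the bags containing it form a connected subtree. Here vertex c appears in no bag, so the decomposition is invalid.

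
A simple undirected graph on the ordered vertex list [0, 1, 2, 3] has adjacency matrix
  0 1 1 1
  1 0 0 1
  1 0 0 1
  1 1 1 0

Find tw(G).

A width-2 tree decomposition is:
Bags: B1 = {0, 1, 3}  B2 = {0, 2, 3}
Tree: B1–B2
Each bag holds 3 vertices, so the decomposition has width 2, which upper-bounds the treewidth. For the lower bound, the 3 vertices {0, 1, 3} are pairwise adjacent, and any tree decomposition puts a clique entirely inside one bag — forcing width ≥ 2. Combining the bounds, tw(G) = 2.

2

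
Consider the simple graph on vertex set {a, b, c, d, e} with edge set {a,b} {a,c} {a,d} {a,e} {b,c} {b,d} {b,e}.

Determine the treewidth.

2

A width-2 tree decomposition is:
Bags: B1 = {a, b, d}  B2 = {a, b, c}  B3 = {a, b, e}
Tree: B1–B2, B2–B3
Every bag has size at most 3, so the width is 3 − 1 = 2 and tw(G) ≤ 2. Conversely, {a, b, d} is a clique of size 3, and the vertices of any clique must share a bag in every tree decomposition; so some bag has ≥ 3 vertices and tw(G) ≥ 2. Combining the bounds, tw(G) = 2.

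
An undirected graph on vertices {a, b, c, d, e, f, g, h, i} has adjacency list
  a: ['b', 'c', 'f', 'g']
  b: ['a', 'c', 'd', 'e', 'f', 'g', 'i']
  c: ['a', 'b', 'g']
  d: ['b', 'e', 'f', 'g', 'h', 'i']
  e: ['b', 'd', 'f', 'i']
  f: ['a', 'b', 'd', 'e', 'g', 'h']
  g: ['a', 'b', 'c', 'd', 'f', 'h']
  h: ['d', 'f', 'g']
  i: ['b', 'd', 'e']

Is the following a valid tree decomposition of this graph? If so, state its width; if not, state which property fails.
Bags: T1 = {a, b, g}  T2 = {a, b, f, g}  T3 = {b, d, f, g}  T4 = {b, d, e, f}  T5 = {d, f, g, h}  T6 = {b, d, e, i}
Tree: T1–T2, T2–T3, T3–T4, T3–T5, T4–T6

A tree decomposition must satisfy three properties: every vertex lies in some bag; for every edge, both endpoints lie together in some bag; and for every vertex, the bags containing it form a connected subtree. Here vertex c appears in no bag, so the decomposition is invalid.

No — vertex c appears in no bag.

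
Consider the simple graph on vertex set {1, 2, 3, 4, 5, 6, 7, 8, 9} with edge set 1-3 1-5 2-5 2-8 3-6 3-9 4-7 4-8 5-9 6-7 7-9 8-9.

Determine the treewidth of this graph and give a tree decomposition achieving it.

Treewidth 3.
One optimal decomposition is:
Bags: B1 = {1, 3, 6, 7}  B2 = {1, 3, 7, 9}  B3 = {1, 5, 7, 9}  B4 = {4, 5, 7, 9}  B5 = {4, 5, 8, 9}  B6 = {2, 4, 5, 8}
Tree: B1–B2, B2–B3, B3–B4, B4–B5, B5–B6

Each bag holds 4 vertices, so the decomposition has width 3, which upper-bounds the treewidth. For the lower bound: the 4 vertex sets {1,3,6}, {7}, {9}, {2,4,5,8} are disjoint, each induces a connected subgraph, and every pair is joined by at least one edge of G. Contracting each set to a single vertex therefore yields K_{4} as a minor, and since treewidth is minor-monotone, tw(G) ≥ tw(K_{4}) = 3. Therefore the treewidth is 3.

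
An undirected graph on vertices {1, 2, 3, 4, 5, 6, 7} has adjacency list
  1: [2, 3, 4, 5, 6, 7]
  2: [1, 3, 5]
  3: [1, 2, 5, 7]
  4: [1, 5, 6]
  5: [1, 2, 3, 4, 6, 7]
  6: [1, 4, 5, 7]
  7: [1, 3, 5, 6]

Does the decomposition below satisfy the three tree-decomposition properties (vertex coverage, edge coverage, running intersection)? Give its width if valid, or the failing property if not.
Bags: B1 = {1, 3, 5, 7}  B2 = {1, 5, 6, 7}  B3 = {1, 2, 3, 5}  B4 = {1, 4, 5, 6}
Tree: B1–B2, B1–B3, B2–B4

Vertex coverage: the bags together contain {1, 2, 3, 4, 5, 6, 7}, the full vertex set. Edge coverage: each edge of G has both endpoints in at least one bag. Running intersection: for every vertex, the bags containing it form a connected subtree. All three properties hold, so this is a valid tree decomposition of width max|bag| − 1 = 3, and hence tw(G) ≤ 3.

Yes; width 3.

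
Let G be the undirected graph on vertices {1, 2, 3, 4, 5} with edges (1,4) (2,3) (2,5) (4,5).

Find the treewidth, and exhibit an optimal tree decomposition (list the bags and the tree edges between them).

Treewidth 1.
One such decomposition:
Bags: B1 = {1, 4}  B2 = {4, 5}  B3 = {2, 5}  B4 = {2, 3}
Tree: B1–B2, B2–B3, B3–B4

The largest bag has 2 vertices, giving width 1; this decomposition certifies tw(G) ≤ 1. G has an edge, so its treewidth is at least 1. Therefore the treewidth is 1.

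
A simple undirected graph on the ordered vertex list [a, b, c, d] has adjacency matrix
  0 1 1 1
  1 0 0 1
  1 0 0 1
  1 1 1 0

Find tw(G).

A width-2 tree decomposition is:
Bags: B1 = {a, c, d}  B2 = {a, b, d}
Tree: B1–B2
The largest bag has 3 vertices, giving width 2; this decomposition certifies tw(G) ≤ 2. On the other hand G contains the 3-clique {a, c, d}. A clique must lie in a single bag of any decomposition, so no decomposition can have width below 2. Hence tw(G) = 2 exactly.

2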